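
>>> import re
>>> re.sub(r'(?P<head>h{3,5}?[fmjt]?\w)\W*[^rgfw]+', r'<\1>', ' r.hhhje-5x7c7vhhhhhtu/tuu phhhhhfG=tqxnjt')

' r.<hhhje>fG=tqxnjt'

`\1` in the replacement pulls in group 1's text for each match.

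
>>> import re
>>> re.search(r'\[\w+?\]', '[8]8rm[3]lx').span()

The match spans [0:3] → '[8]'.

(0, 3)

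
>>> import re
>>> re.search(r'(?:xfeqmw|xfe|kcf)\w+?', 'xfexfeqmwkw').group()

'xfex'

`search` walks the string left to right and returns the first match it finds.
The match spans [0:4] → 'xfex'.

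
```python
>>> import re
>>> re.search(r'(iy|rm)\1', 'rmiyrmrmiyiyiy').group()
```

'rmrm'

`\1` is not a pattern — it's the concrete string captured by group 1, re-applied verbatim.
`re.search` scans for the first position where the pattern succeeds.
The match spans [4:8] → 'rmrm'.
Captured: group 1 = 'rm'.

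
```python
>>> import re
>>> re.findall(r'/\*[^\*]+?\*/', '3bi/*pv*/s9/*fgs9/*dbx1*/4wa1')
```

['/*pv*/', '/*dbx1*/']

Scanning left to right: at [3:9] → '/*pv*/'; at [17:25] → '/*dbx1*/'.
With no groups in the pattern, `findall` gives back each whole match — 2 here.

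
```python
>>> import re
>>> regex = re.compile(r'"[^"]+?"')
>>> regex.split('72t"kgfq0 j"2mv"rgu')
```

Matches to split on: at [3:12] → '"kgfq0 j"'.
`split` removes every match and returns the 2 fragments in between.

['72t', '2mv"rgu']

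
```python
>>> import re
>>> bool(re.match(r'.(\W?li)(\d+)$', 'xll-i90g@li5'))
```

False

This matches any character; then optionally a non-word character, then the literal 'li' (captured); then one or more of a digit (captured); then anchored at the end.
`re.match` won't scan ahead — the pattern has to work from the very first character.
Here the string doesn't start with a match, so the call returns None, and `bool(None)` is False.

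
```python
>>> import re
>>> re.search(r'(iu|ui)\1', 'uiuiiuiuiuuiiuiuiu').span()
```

`\1` has to match the exact text group 1 already captured.
The match spans [0:4] → 'uiui'.

(0, 4)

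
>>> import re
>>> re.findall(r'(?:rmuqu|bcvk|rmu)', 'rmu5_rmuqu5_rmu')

['rmu', 'rmuqu', 'rmu']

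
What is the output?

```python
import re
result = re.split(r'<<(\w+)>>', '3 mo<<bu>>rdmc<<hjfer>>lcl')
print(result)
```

['3 mo', 'bu', 'rdmc', 'hjfer', 'lcl']

Matches to split on: at [4:10] → '<<bu>>'; at [14:23] → '<<hjfer>>'.
The group in the pattern means `split` returns the separators' captures alongside the pieces.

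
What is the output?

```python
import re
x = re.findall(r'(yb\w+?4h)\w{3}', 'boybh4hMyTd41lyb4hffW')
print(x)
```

['ybh4h']

A non-greedy quantifier consumes as few characters as it can — just enough that the remainder of the pattern still matches from where it stops; whatever follows it matches normally.
Because there's exactly one group, `findall` drops the full match and keeps group 1 from the one hit.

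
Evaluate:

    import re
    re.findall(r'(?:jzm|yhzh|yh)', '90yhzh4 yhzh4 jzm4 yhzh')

`|` is ordered: at each position the engine commits to the first alternative that works.
Matches: at [2:6] → 'yhzh'; at [8:12] → 'yhzh'; at [14:17] → 'jzm'; at [19:23] → 'yhzh'.
Since nothing is captured, `findall` lists the 4 matched substrings directly.

['yhzh', 'yhzh', 'jzm', 'yhzh']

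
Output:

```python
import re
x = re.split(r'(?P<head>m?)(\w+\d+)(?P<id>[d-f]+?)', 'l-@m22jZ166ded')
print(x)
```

['l-@', 'm', '22jZ166', 'd', 'ed']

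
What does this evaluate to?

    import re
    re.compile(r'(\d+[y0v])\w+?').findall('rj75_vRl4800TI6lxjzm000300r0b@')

['4800', '000300']

This matches one or more of a digit, then one of [y0v] (captured); then one or more of a word character (lazy).
Because there's exactly one group, `findall` drops the full match and keeps group 1 from each hit.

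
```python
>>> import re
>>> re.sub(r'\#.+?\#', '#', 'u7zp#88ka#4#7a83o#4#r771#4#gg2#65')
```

Because the quantifier is non-greedy, it stops expanding at the earliest point where the rest of the pattern can succeed.
`sub` substitutes '#' at each match site.

'u7zp#4#4#4#65'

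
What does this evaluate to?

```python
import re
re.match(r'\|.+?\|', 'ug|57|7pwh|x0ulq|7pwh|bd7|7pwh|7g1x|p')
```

`re.match` won't scan ahead — the pattern has to work from the very first character.
Here the string doesn't start with a match, so the call returns None.

None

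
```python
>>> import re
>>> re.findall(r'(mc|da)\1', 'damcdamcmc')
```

['mc']

`\1` has to match the exact text group 1 already captured.
Scanning left to right: at [6:10] match 'mcmc', group 1 = 'mc'.
One capturing group, so `findall` returns just the captured substring from the one match — 1 in all.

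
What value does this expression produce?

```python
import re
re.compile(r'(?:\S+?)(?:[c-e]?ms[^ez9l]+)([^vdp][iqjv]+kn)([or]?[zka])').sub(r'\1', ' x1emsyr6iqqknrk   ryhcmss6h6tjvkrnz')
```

' qqkn   ryhcmss6h6tjvkrnz'

The pattern matches one or more of a non-whitespace character (lazy) (non-capturing group); then optionally a character in [c-e], then the literal 'ms', then one or more of any character except [ez9l] (non-capturing group); then any character except [vdp], then one or more of one of [iqjv], then the literal 'kn' (captured); then optionally one of [or], then one of [zka] (captured).
The replacement refers to a captured group, so each match is rewritten using its own captured text.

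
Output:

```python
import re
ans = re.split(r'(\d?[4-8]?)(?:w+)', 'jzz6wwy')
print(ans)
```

['jzz', '6', 'y']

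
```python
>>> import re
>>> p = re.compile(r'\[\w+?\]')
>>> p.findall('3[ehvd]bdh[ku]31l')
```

['[ehvd]', '[ku]']

`findall` yields the raw match text (2 of them) because the pattern has no groups.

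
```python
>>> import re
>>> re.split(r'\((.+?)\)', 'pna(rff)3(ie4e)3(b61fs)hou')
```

['pna', 'rff', '3', 'ie4e', '3', 'b61fs', 'hou']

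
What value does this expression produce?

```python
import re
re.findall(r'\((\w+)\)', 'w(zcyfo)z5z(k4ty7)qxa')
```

['zcyfo', 'k4ty7']

Scanning left to right: at [1:8] match '(zcyfo)', group 1 = 'zcyfo'; at [11:18] match '(k4ty7)', group 1 = 'k4ty7'.
With a single group, `findall` returns only what that group captured — 2 items.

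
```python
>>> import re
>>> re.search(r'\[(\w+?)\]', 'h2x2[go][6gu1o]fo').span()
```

(4, 8)

The match spans [4:8] → '[go]'.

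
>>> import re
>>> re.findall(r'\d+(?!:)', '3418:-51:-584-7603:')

['341', '5', '584', '760']

The negative lookaround is zero-width — it rules out positions where the adjacent text would match, without consuming anything.
Scanning left to right: at [0:3] → '341'; at [6:7] → '5'; at [10:13] → '584'; at [14:17] → '760'.
Since nothing is captured, `findall` lists the 4 matched substrings directly.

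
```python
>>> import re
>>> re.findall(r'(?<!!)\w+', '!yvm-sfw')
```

['vm', 'sfw']

A negative assertion filters positions out without eating any characters.
Scanning left to right: at [2:4] → 'vm'; at [5:8] → 'sfw'.
Since nothing is captured, `findall` lists the 2 matched substrings directly.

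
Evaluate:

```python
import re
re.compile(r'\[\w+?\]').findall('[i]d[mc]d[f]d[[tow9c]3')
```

['[i]', '[mc]', '[f]', '[tow9c]']

`findall` yields the raw match text (4 of them) because the pattern has no groups.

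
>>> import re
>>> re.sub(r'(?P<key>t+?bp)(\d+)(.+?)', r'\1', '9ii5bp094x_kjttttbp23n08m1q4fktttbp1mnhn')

'9ii5bp094x_kjttttbp08m1q4fktttbpnhn'

This matches one or more of the literal 't' (lazy), then the literal 'bp' (captured as 'key'); then one or more of a digit (captured); then one or more of any character (lazy) (captured).
Matches: at [13:22] → 'ttttbp23n'; at [30:37] → 'tttbp1m'.
Each match is replaced using the text its own group 1 captured.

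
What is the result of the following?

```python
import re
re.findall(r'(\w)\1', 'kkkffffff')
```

After group 1 captures some text, `\1` only succeeds where that same text appears again.
Matches: at [0:2] match 'kk', group 1 = 'k'; at [3:5] match 'ff', group 1 = 'f'; at [5:7] match 'ff', group 1 = 'f'; at [7:9] match 'ff', group 1 = 'f'.
With a single group, `findall` returns only what that group captured — 4 items.

['k', 'f', 'f', 'f']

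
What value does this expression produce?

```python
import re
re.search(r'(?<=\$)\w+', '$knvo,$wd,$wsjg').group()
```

'knvo'

Because the assertion is zero-width, the text it checks is not consumed and won't appear in the result.
`re.search` tries every starting position until one works.
The match spans [1:5] → 'knvo'.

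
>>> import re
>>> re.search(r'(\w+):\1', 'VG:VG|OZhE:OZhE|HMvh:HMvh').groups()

The backreference `\1` re-matches whatever the first group consumed, character for character.
`re.search` scans for the first position where the pattern succeeds.
The match spans [0:5] → 'VG:VG'.
Captured: group 1 = 'VG'.

('VG',)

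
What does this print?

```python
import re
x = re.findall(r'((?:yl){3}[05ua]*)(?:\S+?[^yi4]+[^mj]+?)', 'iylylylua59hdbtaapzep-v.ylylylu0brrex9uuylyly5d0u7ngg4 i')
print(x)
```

Pattern: the literal 'yl' repeated 3 times, then zero or more of one of [05ua] (captured); then one or more of a non-whitespace character (lazy), then one or more of any character except [yi4], then one or more of any character except [mj] (lazy) (non-capturing group).
Matches: at [1:25] match 'ylylylua59hdbtaapzep-v.y', group 1 = 'ylylylua5'.
With a single group, `findall` returns only what that group captured — 1 item.

['ylylylua5']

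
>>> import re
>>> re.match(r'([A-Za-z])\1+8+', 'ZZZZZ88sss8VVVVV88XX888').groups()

('Z',)

After group 1 captures some text, `\1` only succeeds where that same text appears again.
`match` is anchored at position 0; if the pattern doesn't fit there, it returns None.
The match spans [0:7] → 'ZZZZZ88'.
Captured: group 1 = 'Z'.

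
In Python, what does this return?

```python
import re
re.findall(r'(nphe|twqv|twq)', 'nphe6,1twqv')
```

`|` is ordered: at each position the engine commits to the first alternative that works.
With a single group, `findall` returns only what that group captured — 2 items.

['nphe', 'twqv']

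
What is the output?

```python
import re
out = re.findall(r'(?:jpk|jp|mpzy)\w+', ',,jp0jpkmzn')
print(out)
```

['jp0jpkmzn']

Matches: at [2:11] → 'jp0jpkmzn'.
No capturing groups, so `findall` returns the 1 full match string.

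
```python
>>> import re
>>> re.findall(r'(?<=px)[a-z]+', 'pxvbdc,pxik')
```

['vbdc', 'ik']

The lookaround is zero-width — it requires the adjacent text to match without consuming it, so the asserted text isn't part of the match.
Walking the string: at [2:6] → 'vbdc'; at [9:11] → 'ik'.
With no groups in the pattern, `findall` gives back each whole match — 2 here.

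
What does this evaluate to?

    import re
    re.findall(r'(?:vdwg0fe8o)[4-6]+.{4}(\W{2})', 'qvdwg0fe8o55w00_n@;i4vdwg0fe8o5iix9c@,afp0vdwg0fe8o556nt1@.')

['@.']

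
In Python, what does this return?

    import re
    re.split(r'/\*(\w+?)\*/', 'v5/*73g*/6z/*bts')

['v5', '73g', '6z/*bts']

Matches to split on: at [2:9] → '/*73g*/'.
Because the pattern has a capturing group, `split` also inserts each captured text between the pieces.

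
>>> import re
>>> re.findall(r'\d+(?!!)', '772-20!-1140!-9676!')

['772', '2', '114', '967']

`(?!…)`/`(?<!…)` only lets a position through if the neighbouring text does NOT match; no characters are consumed.
Scanning left to right: at [0:3] → '772'; at [4:5] → '2'; at [8:11] → '114'; at [14:17] → '967'.
Since nothing is captured, `findall` lists the 4 matched substrings directly.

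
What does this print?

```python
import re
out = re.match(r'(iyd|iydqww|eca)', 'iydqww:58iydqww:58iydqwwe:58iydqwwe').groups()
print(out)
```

The regex engine tests alternatives in the order written; an earlier branch that matches wins even if a later one would match more.
`re.match` won't scan ahead — the pattern has to work from the very first character.
The match spans [0:3] → 'iyd'.
Captured: group 1 = 'iyd'.

('iyd',)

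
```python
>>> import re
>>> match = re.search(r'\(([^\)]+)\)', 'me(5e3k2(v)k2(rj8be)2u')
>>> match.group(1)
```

`re.search` scans for the first position where the pattern succeeds.
The match spans [2:11] → '(5e3k2(v)'.
Captured: group 1 = '5e3k2(v'.

'5e3k2(v'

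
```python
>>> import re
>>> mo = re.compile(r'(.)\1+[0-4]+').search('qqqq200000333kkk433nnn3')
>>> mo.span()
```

(0, 13)

`\1` is not a pattern — it's the concrete string captured by group 1, re-applied verbatim.
`re.search` scans for the first position where the pattern succeeds.
The match spans [0:13] → 'qqqq200000333'.
Captured: group 1 = 'q'.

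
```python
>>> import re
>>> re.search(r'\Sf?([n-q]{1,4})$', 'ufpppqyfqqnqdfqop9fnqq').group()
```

This matches a non-whitespace character, then optionally the literal 'f'; then 1 to 4 of a character in [n-q] (captured); then anchored at the end.
`re.search` scans for the first position where the pattern succeeds.
The match spans [17:22] → '9fnqq'.
Captured: group 1 = 'nqq'.

'9fnqq'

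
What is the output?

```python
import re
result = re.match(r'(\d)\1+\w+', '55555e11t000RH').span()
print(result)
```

(0, 14)

`\1` is not a pattern — it's the concrete string captured by group 1, re-applied verbatim.
`match` is anchored at position 0; if the pattern doesn't fit there, it returns None.
The match spans [0:14] → '55555e11t000RH'.
Captured: group 1 = '5'.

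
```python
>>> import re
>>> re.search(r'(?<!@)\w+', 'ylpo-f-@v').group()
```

'ylpo'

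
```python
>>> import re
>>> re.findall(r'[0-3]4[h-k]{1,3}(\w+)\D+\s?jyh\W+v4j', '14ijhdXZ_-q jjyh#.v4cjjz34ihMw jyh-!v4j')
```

This matches a character in [0-3], then a literal '4', then 1 to 3 of a character in [h-k]; then one or more of a word character (captured); then one or more of a non-digit, then optionally whitespace, then the literal 'jyh'; then one or more of a non-word character, then the literal 'v4j'.
One capturing group, so `findall` returns just the captured substring from the one match — 1 in all.

['Mw']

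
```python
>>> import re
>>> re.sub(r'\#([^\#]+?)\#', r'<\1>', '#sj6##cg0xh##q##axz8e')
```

Matches: at [0:5] → '#sj6#'; at [5:12] → '#cg0xh#'; at [12:15] → '#q#'.
Each match is replaced using the text its own group 1 captured.

'<sj6><cg0xh><q>#axz8e'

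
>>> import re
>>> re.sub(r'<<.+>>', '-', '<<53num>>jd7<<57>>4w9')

Each match is replaced by '-'.

'-4w9'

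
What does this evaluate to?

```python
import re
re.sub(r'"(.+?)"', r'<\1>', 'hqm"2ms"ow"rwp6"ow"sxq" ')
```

'hqm<2ms>ow<rwp6>ow<sxq> '

A non-greedy quantifier consumes as few characters as it can — just enough that the remainder of the pattern still matches from where it stops; whatever follows it matches normally.
Matches: at [3:8] → '"2ms"'; at [10:16] → '"rwp6"'; at [18:23] → '"sxq"'.
The replacement refers to a captured group, so each match is rewritten using its own captured text.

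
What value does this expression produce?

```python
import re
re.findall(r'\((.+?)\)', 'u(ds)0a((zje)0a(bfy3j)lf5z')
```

The `?` after the quantifier makes it lazy — it takes as little as possible before letting the rest of the pattern try.
With a single group, `findall` returns only what that group captured — 3 items.

['ds', '(zje', 'bfy3j']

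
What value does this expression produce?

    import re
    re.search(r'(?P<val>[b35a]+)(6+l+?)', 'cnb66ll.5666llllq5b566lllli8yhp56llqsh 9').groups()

('b', '66l')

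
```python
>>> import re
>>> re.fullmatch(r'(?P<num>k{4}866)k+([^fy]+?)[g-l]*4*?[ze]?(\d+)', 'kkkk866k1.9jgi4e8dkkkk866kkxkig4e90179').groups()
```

('kkkk866', '1.9jgi4e8dkkkk866kkx', '90179')

The match spans [0:38] → 'kkkk866k1.9jgi4e8dkkkk866kkxkig4e90179'.
Captured: group 1 = 'kkkk866', group 2 = '1.9jgi4e8dkkkk866kkx', group 3 = '90179'.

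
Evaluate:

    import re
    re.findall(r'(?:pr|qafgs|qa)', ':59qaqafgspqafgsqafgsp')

['qa', 'qafgs', 'qafgs', 'qafgs']

Alternation tries branches left to right and keeps the first one that lets the overall match succeed at that position.
Scanning left to right: at [3:5] → 'qa'; at [5:10] → 'qafgs'; at [11:16] → 'qafgs'; at [16:21] → 'qafgs'.
Since nothing is captured, `findall` lists the 4 matched substrings directly.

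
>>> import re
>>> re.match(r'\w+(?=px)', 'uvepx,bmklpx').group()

'uve'

Because the assertion is zero-width, the text it checks is not consumed and won't appear in the result.
`match` is anchored at position 0; if the pattern doesn't fit there, it returns None.
The match spans [0:3] → 'uve'.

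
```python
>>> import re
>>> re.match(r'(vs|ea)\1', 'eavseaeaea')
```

None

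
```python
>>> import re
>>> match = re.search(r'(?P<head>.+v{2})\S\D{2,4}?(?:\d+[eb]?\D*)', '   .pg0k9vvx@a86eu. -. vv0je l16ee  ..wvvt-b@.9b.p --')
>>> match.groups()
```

('   .pg0k9vvx@a86eu. -. vv0je l16ee  ..wvv',)

The match spans [0:53] → '   .pg0k9vvx@a86eu. -. vv0je l16ee  ..wvvt-b@.9b.p --'.
Captured: group 1 = '   .pg0k9vvx@a86eu. -. vv0je l16ee  ..wvv'.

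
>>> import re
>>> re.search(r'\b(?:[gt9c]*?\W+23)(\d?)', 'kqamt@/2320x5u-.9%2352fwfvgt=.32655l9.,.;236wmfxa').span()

(5, 10)

The match spans [5:10] → '@/232'.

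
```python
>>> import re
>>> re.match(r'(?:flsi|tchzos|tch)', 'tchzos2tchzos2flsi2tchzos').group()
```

'tchzos'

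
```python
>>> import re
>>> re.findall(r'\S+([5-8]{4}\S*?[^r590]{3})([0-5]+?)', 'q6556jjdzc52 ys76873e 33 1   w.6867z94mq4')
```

Because the quantifier is non-greedy, it stops expanding at the earliest point where the rest of the pattern can succeed.
2 groups means each result is a tuple of 2 captured strings — 3 here.

[('6556jjdzc', '5'), ('76873e ', '3'), ('6867z94mq', '4')]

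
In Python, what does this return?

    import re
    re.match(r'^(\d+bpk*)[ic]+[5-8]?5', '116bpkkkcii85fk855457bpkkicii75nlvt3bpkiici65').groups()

The match spans [0:13] → '116bpkkkcii85'.
Captured: group 1 = '116bpkkk'.

('116bpkkk',)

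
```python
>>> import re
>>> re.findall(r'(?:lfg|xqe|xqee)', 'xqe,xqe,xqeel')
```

`|` is ordered: at each position the engine commits to the first alternative that works.
No capturing groups, so `findall` returns the 3 full match strings.

['xqe', 'xqe', 'xqe']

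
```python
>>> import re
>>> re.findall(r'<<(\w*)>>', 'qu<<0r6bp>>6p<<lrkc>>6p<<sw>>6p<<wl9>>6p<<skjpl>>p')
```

With a single group, `findall` returns only what that group captured — 5 items.

['0r6bp', 'lrkc', 'sw', 'wl9', 'skjpl']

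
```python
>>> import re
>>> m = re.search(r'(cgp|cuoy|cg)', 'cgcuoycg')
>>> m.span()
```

(0, 2)

`search` walks the string left to right and returns the first match it finds.
The match spans [0:2] → 'cg'.
Captured: group 1 = 'cg'.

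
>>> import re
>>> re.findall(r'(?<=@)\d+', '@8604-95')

Lookahead/lookbehind check context without consuming it, so the matched span excludes the asserted characters.
No capturing groups, so `findall` returns the 1 full match string.

['8604']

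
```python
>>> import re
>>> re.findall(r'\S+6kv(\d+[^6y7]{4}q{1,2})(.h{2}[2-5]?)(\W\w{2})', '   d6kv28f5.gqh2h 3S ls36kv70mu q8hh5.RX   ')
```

[('70mu q', '8hh5', '.RX')]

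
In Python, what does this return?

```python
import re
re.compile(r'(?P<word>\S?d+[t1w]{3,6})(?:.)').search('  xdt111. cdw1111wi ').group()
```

'xdt111.'

Pattern: optionally a non-whitespace character, then one or more of a literal 'd', then 3 to 6 of one of [t1w] (captured as 'word'); then any character (non-capturing group).
`re.search` tries every starting position until one works.
The match spans [2:9] → 'xdt111.'.
Captured: group 1 = 'xdt111'.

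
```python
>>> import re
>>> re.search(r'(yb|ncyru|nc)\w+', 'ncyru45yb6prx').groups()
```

('ncyru',)

`|` is ordered: at each position the engine commits to the first alternative that works.
`search` walks the string left to right and returns the first match it finds.
The match spans [0:13] → 'ncyru45yb6prx'.
Captured: group 1 = 'ncyru'.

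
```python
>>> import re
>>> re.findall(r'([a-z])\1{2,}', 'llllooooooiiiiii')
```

['l', 'o', 'i']

`\1` has to match the exact text group 1 already captured.
Scanning left to right: at [0:4] match 'llll', group 1 = 'l'; at [4:10] match 'oooooo', group 1 = 'o'; at [10:16] match 'iiiiii', group 1 = 'i'.
Because there's exactly one group, `findall` drops the full match and keeps group 1 from each hit.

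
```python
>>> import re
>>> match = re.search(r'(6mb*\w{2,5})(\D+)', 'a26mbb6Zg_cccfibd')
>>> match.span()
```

Pattern: the literal '6m', then zero or more of a literal 'b', then 2 to 5 of a word character (captured); then one or more of a non-digit (captured).
The match spans [2:17] → '6mbb6Zg_cccfibd'.

(2, 17)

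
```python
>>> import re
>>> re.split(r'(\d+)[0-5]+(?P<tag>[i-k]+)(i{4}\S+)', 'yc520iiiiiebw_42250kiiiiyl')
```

The group in the pattern means `split` returns the separators' captures alongside the pieces.

['yc', '52', 'i', 'iiiiebw_42250kiiiiyl', '']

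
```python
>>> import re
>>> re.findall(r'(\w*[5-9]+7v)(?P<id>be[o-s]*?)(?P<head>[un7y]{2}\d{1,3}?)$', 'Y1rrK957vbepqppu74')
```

[('Y1rrK957v', 'bepqpp', 'u74')]

3 groups means the one result is a tuple of 3 captured strings — 1 here.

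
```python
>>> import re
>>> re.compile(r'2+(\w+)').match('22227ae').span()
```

`re.match` won't scan ahead — the pattern has to work from the very first character.
The match spans [0:7] → '22227ae'.

(0, 7)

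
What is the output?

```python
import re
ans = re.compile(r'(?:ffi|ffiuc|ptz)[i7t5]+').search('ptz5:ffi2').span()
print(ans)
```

The match spans [0:4] → 'ptz5'.

(0, 4)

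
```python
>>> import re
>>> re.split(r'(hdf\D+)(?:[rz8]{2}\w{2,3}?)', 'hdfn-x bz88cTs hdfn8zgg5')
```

['', 'hdfn-x bz', 's ', 'hdfn', '5']

This matches the literal 'hdf', then one or more of a non-digit (captured); then exactly 2 of one of [rz8], then 2 to 3 of a word character (lazy) (non-capturing group).
A non-greedy quantifier consumes as few characters as it can — just enough that the remainder of the pattern still matches from where it stops; whatever follows it matches normally.
Matches to split on: at [0:13] → 'hdfn-x bz88cT'; at [15:23] → 'hdfn8zgg'.
With a capturing group present, the delimiter's captured portion is kept in the result list.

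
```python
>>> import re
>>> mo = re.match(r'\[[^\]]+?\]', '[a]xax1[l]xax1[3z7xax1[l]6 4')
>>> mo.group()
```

With `match`, the pattern is implicitly anchored at the beginning.
The match spans [0:3] → '[a]'.

'[a]'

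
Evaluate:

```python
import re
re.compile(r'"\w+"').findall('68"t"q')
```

['"t"']

Walking the string: at [2:5] → '"t"'.
Since nothing is captured, `findall` lists the 1 matched substring directly.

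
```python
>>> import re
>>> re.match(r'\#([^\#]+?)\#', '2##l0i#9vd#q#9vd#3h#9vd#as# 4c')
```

None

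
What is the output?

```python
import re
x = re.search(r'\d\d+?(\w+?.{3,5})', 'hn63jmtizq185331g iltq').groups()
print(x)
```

The pattern matches a digit, then one or more of a digit (lazy); then one or more of a word character (lazy), then 3 to 5 of any character (captured).
`search` walks the string left to right and returns the first match it finds.
The match spans [2:10] → '63jmtizq'.
Captured: group 1 = 'jmtizq'.

('jmtizq',)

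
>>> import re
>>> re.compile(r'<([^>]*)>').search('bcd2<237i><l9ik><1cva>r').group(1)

'237i'

`re.search` tries every starting position until one works.
The match spans [4:10] → '<237i>'.
Captured: group 1 = '237i'.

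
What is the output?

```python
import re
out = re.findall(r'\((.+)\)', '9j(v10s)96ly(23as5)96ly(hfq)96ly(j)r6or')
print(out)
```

Walking the string: at [2:35] match '(v10s)96ly(23as5)96ly(hfq)96ly(j)', group 1 = 'v10s)96ly(23as5)96ly(hfq)96ly(j'.
Because there's exactly one group, `findall` drops the full match and keeps group 1 from the one hit.

['v10s)96ly(23as5)96ly(hfq)96ly(j']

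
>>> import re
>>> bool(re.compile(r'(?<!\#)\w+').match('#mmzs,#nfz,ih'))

False

`match` is anchored at position 0; if the pattern doesn't fit there, it returns None.
Here the pattern fails at index 0, so the call returns None, and `bool(None)` is False.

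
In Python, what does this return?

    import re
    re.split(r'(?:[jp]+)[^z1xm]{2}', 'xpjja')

This matches one or more of one of [jp] (non-capturing group); then exactly 2 of any character except [z1xm].
Matches to split on: at [1:5] → 'pjja'.
Splitting on the pattern gives 2 pieces.

['x', '']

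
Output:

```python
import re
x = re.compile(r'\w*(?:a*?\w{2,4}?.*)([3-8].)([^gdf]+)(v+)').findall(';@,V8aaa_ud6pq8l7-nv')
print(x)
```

Pattern: zero or more of a word character; then zero or more of a literal 'a' (lazy), then 2 to 4 of a word character (lazy), then zero or more of any character (non-capturing group); then a character in [3-8], then any character (captured); then one or more of any character except [gdf] (captured); then one or more of a literal 'v' (captured).
Matches: at [3:20] match 'V8aaa_ud6pq8l7-nv', groups = ('7-', 'n', 'v').
`findall` packs the 3 group values into a tuple for every match.

[('7-', 'n', 'v')]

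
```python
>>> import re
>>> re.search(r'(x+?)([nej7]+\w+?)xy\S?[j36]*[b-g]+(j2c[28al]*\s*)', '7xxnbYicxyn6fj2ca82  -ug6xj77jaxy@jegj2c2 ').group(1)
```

'xx'

The pattern matches one or more of a literal 'x' (lazy) (captured); then one or more of one of [nej7], then one or more of a word character (lazy) (captured); then the literal 'xy', then optionally a non-whitespace character, then zero or more of one of [j36]; then one or more of a character in [b-g]; then the literal 'j2c', then zero or more of one of [28al], then zero or more of whitespace (captured).
`re.search` scans for the first position where the pattern succeeds.
The match spans [1:21] → 'xxnbYicxyn6fj2ca82  '.
Captured: group 1 = 'xx', group 2 = 'nbYic', group 3 = 'j2ca82  '.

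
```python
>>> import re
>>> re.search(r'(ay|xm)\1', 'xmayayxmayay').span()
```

(2, 6)

`\1` has to match the exact text group 1 already captured.
The match spans [2:6] → 'ayay'.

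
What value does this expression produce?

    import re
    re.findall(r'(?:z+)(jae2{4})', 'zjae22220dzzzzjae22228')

The pattern matches one or more of a literal 'z' (non-capturing group); then the literal 'jae', then exactly 4 of the literal '2' (captured).
Walking the string: at [0:8] match 'zjae2222', group 1 = 'jae2222'; at [10:21] match 'zzzzjae2222', group 1 = 'jae2222'.
Because there's exactly one group, `findall` drops the full match and keeps group 1 from each hit.

['jae2222', 'jae2222']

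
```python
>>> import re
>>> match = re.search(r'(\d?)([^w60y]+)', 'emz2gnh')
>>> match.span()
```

(0, 7)

This matches optionally a digit (captured); then one or more of any character except [w60y] (captured).
The match spans [0:7] → 'emz2gnh'.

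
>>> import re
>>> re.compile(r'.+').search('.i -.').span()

(0, 5)

The pattern matches one or more of any character.
Unlike `match`, `search` isn't anchored — it looks for the pattern anywhere in the string.
The match spans [0:5] → '.i -.'.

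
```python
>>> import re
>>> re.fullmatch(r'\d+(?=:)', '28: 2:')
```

None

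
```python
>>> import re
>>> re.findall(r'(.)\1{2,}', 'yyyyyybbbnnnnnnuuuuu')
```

The backreference `\1` re-matches whatever the first group consumed, character for character.
Because there's exactly one group, `findall` drops the full match and keeps group 1 from each hit.

['y', 'b', 'n', 'u']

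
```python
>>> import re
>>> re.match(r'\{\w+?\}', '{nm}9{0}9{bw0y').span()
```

(0, 4)

`re.match` only tries the pattern at the start of the string.
The match spans [0:4] → '{nm}'.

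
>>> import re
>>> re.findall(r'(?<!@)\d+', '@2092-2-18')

['092', '2', '18']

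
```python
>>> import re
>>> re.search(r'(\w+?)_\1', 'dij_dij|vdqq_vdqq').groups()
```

('dij',)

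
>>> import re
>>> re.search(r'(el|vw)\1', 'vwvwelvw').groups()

The match spans [0:4] → 'vwvw'.
Captured: group 1 = 'vw'.

('vw',)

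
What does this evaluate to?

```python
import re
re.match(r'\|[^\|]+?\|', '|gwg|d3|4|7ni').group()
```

'|gwg|'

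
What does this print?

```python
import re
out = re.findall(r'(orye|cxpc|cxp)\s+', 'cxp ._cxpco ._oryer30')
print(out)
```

['cxp']

Matches: at [0:4] match 'cxp ', group 1 = 'cxp'.
Because there's exactly one group, `findall` drops the full match and keeps group 1 from the one hit.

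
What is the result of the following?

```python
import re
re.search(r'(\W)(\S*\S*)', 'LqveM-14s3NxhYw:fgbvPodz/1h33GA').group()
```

'-14s3NxhYw:fgbvPodz/1h33GA'

This matches a non-word character (captured); then zero or more of a non-whitespace character, then zero or more of a non-whitespace character (captured).
`search` walks the string left to right and returns the first match it finds.
The match spans [5:31] → '-14s3NxhYw:fgbvPodz/1h33GA'.
Captured: group 1 = '-', group 2 = '14s3NxhYw:fgbvPodz/1h33GA'.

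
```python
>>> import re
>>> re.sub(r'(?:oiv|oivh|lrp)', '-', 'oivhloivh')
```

Alternation tries branches left to right and keeps the first one that lets the overall match succeed at that position.
Matches: at [0:3] → 'oiv'; at [5:8] → 'oiv'.
Every occurrence is swapped for '-'.

'-hl-h'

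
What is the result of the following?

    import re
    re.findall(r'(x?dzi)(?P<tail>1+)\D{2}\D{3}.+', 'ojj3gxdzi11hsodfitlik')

[('xdzi', '11')]

With 2 capturing groups, `findall` returns a 2-tuple per match.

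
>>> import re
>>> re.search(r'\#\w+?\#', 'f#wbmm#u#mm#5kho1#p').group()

The match spans [1:7] → '#wbmm#'.

'#wbmm#'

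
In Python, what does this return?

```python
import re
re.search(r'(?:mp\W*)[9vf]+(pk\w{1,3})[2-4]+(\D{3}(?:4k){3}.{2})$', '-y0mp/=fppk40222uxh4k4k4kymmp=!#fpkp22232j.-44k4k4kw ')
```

Pattern: the literal 'mp', then zero or more of a non-word character (non-capturing group); then one or more of one of [9vf]; then the literal 'pk', then 1 to 3 of a word character (captured); then one or more of a character in [2-4]; then exactly 3 of a non-digit, then the literal '4k' repeated 3 times, then exactly 2 of any character (captured); then anchored at the end.
`re.search` tries every starting position until one works.
Here no position works, so the call returns None.

None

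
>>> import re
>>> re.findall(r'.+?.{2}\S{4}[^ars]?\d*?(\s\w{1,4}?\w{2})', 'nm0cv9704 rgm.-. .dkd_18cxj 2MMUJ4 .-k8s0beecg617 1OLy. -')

This matches one or more of any character (lazy); then exactly 2 of any character; then exactly 4 of a non-whitespace character, then optionally any character except [ars], then zero or more of a digit (lazy); then whitespace, then 1 to 4 of a word character (lazy), then exactly 2 of a word character (captured).
A `+?`/`*?`/`{m,n}?` starts at its minimum and grows only as far as needed for what follows to match.
Matches: at [0:13] match 'nm0cv9704 rgm', group 1 = ' rgm'; at [13:31] match '.-. .dkd_18cxj 2MM', group 1 = ' 2MM'; at [31:53] match 'UJ4 .-k8s0beecg617 1OL', group 1 = ' 1OL'.
One capturing group, so `findall` returns just the captured substring from each match — 3 in all.

[' rgm', ' 2MM', ' 1OL']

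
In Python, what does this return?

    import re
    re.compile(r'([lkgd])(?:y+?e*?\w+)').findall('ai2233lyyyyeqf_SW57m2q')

Pattern: one of [lkgd] (captured); then one or more of a literal 'y' (lazy), then zero or more of the literal 'e' (lazy), then one or more of a word character (non-capturing group).
One capturing group, so `findall` returns just the captured substring from the one match — 1 in all.

['l']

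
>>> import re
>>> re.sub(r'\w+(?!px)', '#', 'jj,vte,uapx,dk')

'#,#,#,#'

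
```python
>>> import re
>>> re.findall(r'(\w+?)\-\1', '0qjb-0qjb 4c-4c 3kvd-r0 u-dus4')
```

['0qjb', '4c']

After group 1 captures some text, `\1` only succeeds where that same text appears again.
Scanning left to right: at [0:9] match '0qjb-0qjb', group 1 = '0qjb'; at [10:15] match '4c-4c', group 1 = '4c'.
With a single group, `findall` returns only what that group captured — 2 items.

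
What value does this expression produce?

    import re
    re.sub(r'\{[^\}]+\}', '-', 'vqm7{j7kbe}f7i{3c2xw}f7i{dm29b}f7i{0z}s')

`sub` substitutes '-' at each match site.

'vqm7-f7i-f7i-f7i-s'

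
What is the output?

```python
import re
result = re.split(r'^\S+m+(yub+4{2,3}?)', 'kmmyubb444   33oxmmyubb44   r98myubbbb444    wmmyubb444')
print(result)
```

A non-greedy quantifier consumes as few characters as it can — just enough that the remainder of the pattern still matches from where it stops; whatever follows it matches normally.
`re.split` interleaves the captured-group text with the surrounding fragments.

['', 'yubb44', '4   33oxmmyubb44   r98myubbbb444    wmmyubb444']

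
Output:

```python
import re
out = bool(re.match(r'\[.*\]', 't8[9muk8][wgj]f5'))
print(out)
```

`re.match` won't scan ahead — the pattern has to work from the very first character.
Here the string doesn't start with a match, so the call returns None, and `bool(None)` is False.

False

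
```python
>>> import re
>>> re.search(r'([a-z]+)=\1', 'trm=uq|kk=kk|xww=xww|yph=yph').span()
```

(7, 12)

`\1` has to match the exact text group 1 already captured.
The match spans [7:12] → 'kk=kk'.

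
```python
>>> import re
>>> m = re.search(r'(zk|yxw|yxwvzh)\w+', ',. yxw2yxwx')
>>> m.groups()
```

('yxw',)

`search` walks the string left to right and returns the first match it finds.
The match spans [3:11] → 'yxw2yxwx'.
Captured: group 1 = 'yxw'.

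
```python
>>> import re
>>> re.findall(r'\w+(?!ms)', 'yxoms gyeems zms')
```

['yxoms', 'gyeems', 'zms']

A negative assertion filters positions out without eating any characters.
Since nothing is captured, `findall` lists the 3 matched substrings directly.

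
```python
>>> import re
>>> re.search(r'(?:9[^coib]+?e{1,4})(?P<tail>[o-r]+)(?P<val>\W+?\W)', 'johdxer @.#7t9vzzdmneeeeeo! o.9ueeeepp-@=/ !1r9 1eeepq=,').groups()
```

('o', '! ')

The match spans [13:28] → '9vzzdmneeeeeo! '.
Captured: group 1 = 'o', group 2 = '! '.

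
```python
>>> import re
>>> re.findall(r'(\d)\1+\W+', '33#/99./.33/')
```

`\1` is not a pattern — it's the concrete string captured by group 1, re-applied verbatim.
`findall` collects group 1 from each match (3 total).

['3', '9', '3']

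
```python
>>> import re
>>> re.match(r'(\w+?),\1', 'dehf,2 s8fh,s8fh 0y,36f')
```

`\1` has to match the exact text group 1 already captured.
With `match`, the pattern is implicitly anchored at the beginning.
Here position 0 doesn't satisfy it, so the call returns None.

None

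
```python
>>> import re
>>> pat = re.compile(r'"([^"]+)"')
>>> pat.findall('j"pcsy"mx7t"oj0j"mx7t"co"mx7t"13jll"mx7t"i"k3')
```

['pcsy', 'oj0j', 'co', '13jll', 'i']

Scanning left to right: at [1:7] match '"pcsy"', group 1 = 'pcsy'; at [11:17] match '"oj0j"', group 1 = 'oj0j'; at [21:25] match '"co"', group 1 = 'co'; at [29:36] match '"13jll"', group 1 = '13jll'; at [40:43] match '"i"', group 1 = 'i'.
With a single group, `findall` returns only what that group captured — 5 items.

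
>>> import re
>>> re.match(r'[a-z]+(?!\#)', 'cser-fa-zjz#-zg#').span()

(0, 4)

`re.match` only tries the pattern at the start of the string.
The match spans [0:4] → 'cser'.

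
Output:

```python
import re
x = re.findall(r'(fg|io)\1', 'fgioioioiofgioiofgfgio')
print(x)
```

The backreference `\1` re-matches whatever the first group consumed, character for character.
One capturing group, so `findall` returns just the captured substring from each match — 4 in all.

['io', 'io', 'io', 'fg']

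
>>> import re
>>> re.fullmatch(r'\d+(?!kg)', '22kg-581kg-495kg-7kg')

`re.fullmatch` is like wrapping the pattern in `^…$` (in single-line mode).
Here the pattern can't cover the whole string, so the call returns None.

None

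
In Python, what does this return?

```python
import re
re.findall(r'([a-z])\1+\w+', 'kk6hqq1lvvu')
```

['k']

`\1` has to match the exact text group 1 already captured.
With a single group, `findall` returns only what that group captured — 1 item.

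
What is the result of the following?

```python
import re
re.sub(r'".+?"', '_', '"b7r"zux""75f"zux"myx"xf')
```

'_zux_zux_xf'

Each match is replaced by '_'.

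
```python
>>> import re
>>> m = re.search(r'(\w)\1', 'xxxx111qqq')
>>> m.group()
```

'xx'

The backreference `\1` re-matches whatever the first group consumed, character for character.
The match spans [0:2] → 'xx'.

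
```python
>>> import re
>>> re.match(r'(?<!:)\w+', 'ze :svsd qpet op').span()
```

`re.match` won't scan ahead — the pattern has to work from the very first character.
The match spans [0:2] → 'ze'.

(0, 2)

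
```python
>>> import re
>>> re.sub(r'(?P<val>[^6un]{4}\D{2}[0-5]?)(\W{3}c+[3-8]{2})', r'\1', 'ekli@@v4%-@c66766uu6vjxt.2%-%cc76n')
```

This matches exactly 4 of any character except [6un], then exactly 2 of a non-digit, then optionally a character in [0-5] (captured as 'val'); then exactly 3 of a non-word character, then one or more of a literal 'c', then exactly 2 of a character in [3-8] (captured).
Matches: at [1:14] → 'kli@@v4%-@c66'.
The replacement refers to a captured group, so each match is rewritten using its own captured text.

'ekli@@v4766uu6vjxt.2%-%cc76n'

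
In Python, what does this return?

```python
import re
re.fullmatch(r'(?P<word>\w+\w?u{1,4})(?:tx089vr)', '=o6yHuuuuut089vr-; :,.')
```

`re.fullmatch` requires the pattern to consume the entire string.
Here there's no way to consume every character, so the call returns None.

None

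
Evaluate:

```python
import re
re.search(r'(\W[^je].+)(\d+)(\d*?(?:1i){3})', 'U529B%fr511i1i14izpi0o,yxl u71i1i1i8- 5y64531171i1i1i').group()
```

'%fr511i1i14izpi0o,yxl u71i1i1i8- 5y64531171i1i1i'

Pattern: a non-word character, then any character except [je], then one or more of any character (captured); then one or more of a digit (captured); then zero or more of a digit (lazy), then the literal '1i' repeated 3 times (captured).
`search` walks the string left to right and returns the first match it finds.
The match spans [5:53] → '%fr511i1i14izpi0o,yxl u71i1i1i8- 5y64531171i1i1i'.
Captured: group 1 = '%fr511i1i14izpi0o,yxl u71i1i1i8- 5y645311', group 2 = '7', group 3 = '1i1i1i'.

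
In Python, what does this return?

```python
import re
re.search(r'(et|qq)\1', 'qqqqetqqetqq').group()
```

'qqqq'

A backreference is literal: `\1` must see the identical characters the first group matched.
`search` walks the string left to right and returns the first match it finds.
The match spans [0:4] → 'qqqq'.
Captured: group 1 = 'qq'.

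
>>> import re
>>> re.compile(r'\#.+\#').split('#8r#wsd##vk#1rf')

['', '1rf']

Splitting on the pattern gives 2 pieces.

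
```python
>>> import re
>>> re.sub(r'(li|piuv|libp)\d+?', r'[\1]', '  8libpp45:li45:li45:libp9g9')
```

Matches: at [11:14] → 'li4'; at [16:19] → 'li4'; at [21:26] → 'libp9'.
The replacement refers to a captured group, so each match is rewritten using its own captured text.

'  8libpp45:[li]5:[li]5:[libp]g9'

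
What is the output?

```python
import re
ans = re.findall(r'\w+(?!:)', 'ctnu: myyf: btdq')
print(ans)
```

The negative lookaround is zero-width — it rules out positions where the adjacent text would match, without consuming anything.
Matches: at [0:3] → 'ctn'; at [6:9] → 'myy'; at [12:16] → 'btdq'.
With no groups in the pattern, `findall` gives back each whole match — 3 here.

['ctn', 'myy', 'btdq']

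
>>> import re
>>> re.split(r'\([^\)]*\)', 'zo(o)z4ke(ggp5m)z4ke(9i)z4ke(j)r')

Each match becomes a cut point; 5 segments remain.

['zo', 'z4ke', 'z4ke', 'z4ke', 'r']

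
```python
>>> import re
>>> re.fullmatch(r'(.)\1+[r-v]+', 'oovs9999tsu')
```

None

`\1` has to match the exact text group 1 already captured.
For `fullmatch`, every character of the input must be accounted for by the pattern.
Here there's no way to consume every character, so the call returns None.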